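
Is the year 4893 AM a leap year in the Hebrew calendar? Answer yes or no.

Hebrew year 4893 is year 10 of its 19-year Metonic cycle; leap years are at positions 3, 6, 8, 11, 14, 17, 19, so it is a common year (12 months).

no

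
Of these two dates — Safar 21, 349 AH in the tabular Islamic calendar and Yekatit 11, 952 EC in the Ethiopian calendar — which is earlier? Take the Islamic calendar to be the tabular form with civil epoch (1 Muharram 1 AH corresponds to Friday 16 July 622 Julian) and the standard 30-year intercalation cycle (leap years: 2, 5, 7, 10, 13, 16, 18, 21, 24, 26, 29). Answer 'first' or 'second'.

second

First date → JDN 2071810; second date → JDN 2071734.
JDN 2071734 < JDN 2071810, so the second date is earlier.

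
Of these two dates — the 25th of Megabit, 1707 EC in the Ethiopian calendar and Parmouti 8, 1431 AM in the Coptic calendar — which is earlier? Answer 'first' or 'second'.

The two dates have Julian Day Numbers 2347541 and 2347554 respectively.
Since 2347541 < 2347554, the first date comes first.

first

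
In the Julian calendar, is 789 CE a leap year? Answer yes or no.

789 mod 4 = 1, so it is a common year in the Julian calendar.

no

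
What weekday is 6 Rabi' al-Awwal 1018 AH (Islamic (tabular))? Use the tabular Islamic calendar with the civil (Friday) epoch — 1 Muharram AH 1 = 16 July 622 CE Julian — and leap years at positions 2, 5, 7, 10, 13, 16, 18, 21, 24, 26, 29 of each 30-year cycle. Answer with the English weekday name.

Tuesday

This is JDN 2308895 (9 June 1609 Gregorian).
JDN 2308895 mod 7 = 1, and JDN 0 was a Monday, so this is a Tuesday.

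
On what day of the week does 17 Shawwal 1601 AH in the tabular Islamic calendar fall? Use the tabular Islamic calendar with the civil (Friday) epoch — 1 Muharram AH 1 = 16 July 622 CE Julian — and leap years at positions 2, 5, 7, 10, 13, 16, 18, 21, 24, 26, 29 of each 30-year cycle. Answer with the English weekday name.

Monday

Equivalently 4 September 2175 Gregorian, JDN 2515709.
2515709 ≡ 0 (mod 7); counting from Monday = 0 gives Monday.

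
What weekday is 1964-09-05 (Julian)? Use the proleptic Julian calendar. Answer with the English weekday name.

Friday

This is JDN 2438657 (18 September 1964 Gregorian).
Since JDN mod 7 = 4 (0 = Monday), the day is Friday.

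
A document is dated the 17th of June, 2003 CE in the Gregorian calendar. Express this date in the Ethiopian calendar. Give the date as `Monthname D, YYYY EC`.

Julian Day Number of the source date = 2452808.
Converting JDN 2452808 to the Ethiopian calendar gives 10 Sene 1995 EC.

Sene 10, 1995 EC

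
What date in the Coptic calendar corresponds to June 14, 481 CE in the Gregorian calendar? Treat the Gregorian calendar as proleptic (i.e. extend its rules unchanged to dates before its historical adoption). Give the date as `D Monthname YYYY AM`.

Both dates share Julian Day Number 1896907; in the Coptic calendar that is 19 Paoni 197 AM.

19 Paoni 197 AM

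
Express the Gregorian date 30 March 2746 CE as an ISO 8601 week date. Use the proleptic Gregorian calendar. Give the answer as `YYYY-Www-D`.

2746-W13-6

The weekday is Saturday (ISO weekday 6).
That Saturday belongs to ISO week 13 of ISO year 2746.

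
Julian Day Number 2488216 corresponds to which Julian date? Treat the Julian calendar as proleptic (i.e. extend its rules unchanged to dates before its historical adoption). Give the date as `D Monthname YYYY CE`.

13 May 2100 CE

JDN 2488216 is 27 May 2100 in the Gregorian calendar.
In the Julian calendar that day is 13 May 2100 CE.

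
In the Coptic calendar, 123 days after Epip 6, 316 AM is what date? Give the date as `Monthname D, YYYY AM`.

JDN of Epip 6, 316 AM = 1940389.
1940389 + 123 = 1940512.
JDN 1940512 in the Coptic calendar is Hathor 4, 317 AM.

Hathor 4, 317 AM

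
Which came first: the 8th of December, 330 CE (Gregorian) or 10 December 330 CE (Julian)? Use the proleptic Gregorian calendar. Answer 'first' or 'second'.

The two dates have Julian Day Numbers 1841931 and 1841934 respectively.
Since 1841931 < 1841934, the first date comes first.

first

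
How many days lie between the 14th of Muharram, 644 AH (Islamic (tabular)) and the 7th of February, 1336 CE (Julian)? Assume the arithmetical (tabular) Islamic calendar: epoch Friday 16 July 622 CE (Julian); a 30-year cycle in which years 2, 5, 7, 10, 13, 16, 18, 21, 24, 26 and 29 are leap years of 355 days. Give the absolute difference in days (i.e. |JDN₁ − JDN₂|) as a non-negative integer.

32758

JDN of the first date = 2176311.
JDN of the second date = 2209069.
|2209069 − 2176311| = 32758.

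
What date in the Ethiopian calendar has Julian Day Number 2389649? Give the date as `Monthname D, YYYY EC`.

Hamle 9, 1822 EC

The Gregorian equivalent of JDN 2389649 is 15 July 1830.
In the Ethiopian calendar that day is Hamle 9, 1822 EC.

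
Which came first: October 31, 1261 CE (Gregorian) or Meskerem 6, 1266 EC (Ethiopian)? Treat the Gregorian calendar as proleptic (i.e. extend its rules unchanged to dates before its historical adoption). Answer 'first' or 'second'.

first

First date → JDN 2181935; second date → JDN 2186267.
JDN 2181935 < JDN 2186267, so the first date is earlier.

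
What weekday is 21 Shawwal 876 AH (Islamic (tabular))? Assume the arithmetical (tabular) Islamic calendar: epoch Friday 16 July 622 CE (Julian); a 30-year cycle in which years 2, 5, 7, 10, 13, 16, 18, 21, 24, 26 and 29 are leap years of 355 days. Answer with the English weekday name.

Equivalently 10 April 1472 Gregorian, JDN 2258797.
Since JDN mod 7 = 2 (0 = Monday), the day is Wednesday.

Wednesday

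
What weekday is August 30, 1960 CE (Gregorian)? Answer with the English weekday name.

Tuesday

Since JDN mod 7 = 1 (0 = Monday), the day is Tuesday.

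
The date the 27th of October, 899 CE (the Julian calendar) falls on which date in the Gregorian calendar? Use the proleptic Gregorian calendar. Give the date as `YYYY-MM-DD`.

0899-10-31

At this point the Julian calendar is 4 days behind the Gregorian.
27 October 899 Julian + 4 days → 31 October 899 Gregorian.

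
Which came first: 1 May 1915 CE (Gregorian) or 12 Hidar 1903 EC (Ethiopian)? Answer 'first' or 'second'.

Converting both to JDN: 2420619 vs 2418997; the smaller is the second.

second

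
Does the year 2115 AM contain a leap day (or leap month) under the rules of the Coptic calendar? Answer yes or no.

yes

2115 mod 4 = 3; in the Coptic calendar a year is leap when year mod 4 = 3, so it is a leap year.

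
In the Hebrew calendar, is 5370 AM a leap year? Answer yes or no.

no

Hebrew year 5370 is year 12 of its 19-year Metonic cycle; leap years are at positions 3, 6, 8, 11, 14, 17, 19, so it is a common year (12 months).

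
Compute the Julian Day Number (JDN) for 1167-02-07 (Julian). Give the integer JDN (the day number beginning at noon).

Equivalently 14 February 1167 (proleptic Gregorian).
JDN 2400001 is 17 November 1858 CE (Gregorian), MJD 0; the target day is −252659 days from there, so JDN = 2147342.

2147342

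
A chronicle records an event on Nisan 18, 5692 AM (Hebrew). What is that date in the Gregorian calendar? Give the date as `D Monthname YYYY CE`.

24 April 1932 CE

Julian Day Number of the source date = 2426822.
Converting JDN 2426822 to the Gregorian calendar gives 24 April 1932 CE.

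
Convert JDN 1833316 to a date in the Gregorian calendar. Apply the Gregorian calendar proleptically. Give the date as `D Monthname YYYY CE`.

JDN 2451545 is 1 Jan 2000; 1833316 is −618229 days from there.

8 May 307 CE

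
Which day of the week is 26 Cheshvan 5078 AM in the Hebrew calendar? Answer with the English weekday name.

Equivalently 10 November 1317 Gregorian, JDN 2202398.
2202398 ≡ 2 (mod 7); counting from Monday = 0 gives Wednesday.

Wednesday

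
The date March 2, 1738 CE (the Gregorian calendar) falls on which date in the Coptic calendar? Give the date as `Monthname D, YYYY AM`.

Meshir 25, 1454 AM

Julian Day Number of the source date = 2355912.
Converting JDN 2355912 to the Coptic calendar gives 25 Meshir 1454 AM.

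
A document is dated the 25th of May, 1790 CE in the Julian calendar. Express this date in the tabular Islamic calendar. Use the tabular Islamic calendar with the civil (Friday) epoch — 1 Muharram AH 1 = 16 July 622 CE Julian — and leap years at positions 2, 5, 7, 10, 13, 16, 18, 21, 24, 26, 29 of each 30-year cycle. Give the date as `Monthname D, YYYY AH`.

Both dates share Julian Day Number 2375000; in the tabular Islamic calendar that is 22 Ramadan 1204 AH.

Ramadan 22, 1204 AH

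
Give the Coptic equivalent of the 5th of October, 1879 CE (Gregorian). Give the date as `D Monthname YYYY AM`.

25 Thout 1596 AM

Both dates share Julian Day Number 2407628; in the Coptic calendar that is 25 Thout 1596 AM.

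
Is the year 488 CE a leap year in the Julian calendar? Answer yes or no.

yes

488 mod 4 = 0, so it is a leap year in the Julian calendar.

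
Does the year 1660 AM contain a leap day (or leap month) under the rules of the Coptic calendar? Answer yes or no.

no

1660 mod 4 = 0; in the Coptic calendar a year is leap when year mod 4 = 3, so it is a common year.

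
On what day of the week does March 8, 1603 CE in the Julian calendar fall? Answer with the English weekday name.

In the Gregorian calendar this is 18 March 1603 (JDN 2306620).
2306620 ≡ 1 (mod 7); counting from Monday = 0 gives Tuesday.

Tuesday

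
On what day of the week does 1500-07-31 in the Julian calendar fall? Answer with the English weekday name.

Friday

This is JDN 2269145 (10 August 1500 Gregorian).
Since JDN mod 7 = 4 (0 = Monday), the day is Friday.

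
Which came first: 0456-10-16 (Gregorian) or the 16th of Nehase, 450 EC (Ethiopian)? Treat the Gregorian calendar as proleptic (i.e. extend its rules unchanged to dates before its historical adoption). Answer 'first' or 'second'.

The two dates have Julian Day Numbers 1887900 and 1888563 respectively.
Since 1887900 < 1888563, the first date comes first.

first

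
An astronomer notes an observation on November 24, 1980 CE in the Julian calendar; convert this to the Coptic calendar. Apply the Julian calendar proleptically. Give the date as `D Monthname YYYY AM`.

The source date corresponds to 7 December 1980 in the Gregorian calendar (JDN 2444581).
That day falls on 28 Hathor 1697 AM in the Coptic calendar.

28 Hathor 1697 AM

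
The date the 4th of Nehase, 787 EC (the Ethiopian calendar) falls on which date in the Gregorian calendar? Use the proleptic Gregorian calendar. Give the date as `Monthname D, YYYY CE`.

August 1, 795 CE

Both dates share Julian Day Number 2011640; in the Gregorian calendar that is 1 August 795 CE.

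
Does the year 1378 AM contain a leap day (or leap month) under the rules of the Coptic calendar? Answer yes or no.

1378 mod 4 = 2; in the Coptic calendar a year is leap when year mod 4 = 3, so it is a common year.

no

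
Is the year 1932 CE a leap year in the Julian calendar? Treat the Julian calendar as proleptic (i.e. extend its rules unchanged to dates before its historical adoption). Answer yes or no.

1932 mod 4 = 0, so it is a leap year in the Julian calendar.

yes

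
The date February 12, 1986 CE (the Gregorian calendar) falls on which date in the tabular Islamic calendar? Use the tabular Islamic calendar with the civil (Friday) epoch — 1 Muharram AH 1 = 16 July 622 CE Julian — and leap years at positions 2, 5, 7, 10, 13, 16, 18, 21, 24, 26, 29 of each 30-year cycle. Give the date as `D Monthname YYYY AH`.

2 Jumada al-Thani 1406 AH

Julian Day Number of the source date = 2446474.
Converting JDN 2446474 to the tabular Islamic calendar gives 2 Jumada al-Thani 1406 AH.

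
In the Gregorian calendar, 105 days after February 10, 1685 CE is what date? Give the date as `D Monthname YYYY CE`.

26 May 1685 CE

JDN of February 10, 1685 CE = 2336535.
2336535 + 105 = 2336640.
JDN 2336640 in the Gregorian calendar is 26 May 1685 CE.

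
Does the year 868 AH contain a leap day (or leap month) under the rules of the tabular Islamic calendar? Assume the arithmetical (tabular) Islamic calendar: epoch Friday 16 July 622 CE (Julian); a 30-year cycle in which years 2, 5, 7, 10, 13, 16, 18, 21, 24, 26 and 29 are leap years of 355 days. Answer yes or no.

no

Year 868 AH is year 28 of its 30-year cycle; leap positions are 2, 5, 7, 10, 13, 16, 18, 21, 24, 26, 29, so it is a common year (354 days).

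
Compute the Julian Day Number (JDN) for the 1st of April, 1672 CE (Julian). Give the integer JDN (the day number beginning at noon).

2331847

Equivalently 11 April 1672 (Gregorian).
JDN 2299161 is 15 October 1582 CE (Gregorian); the target day is +32686 days from there, so JDN = 2331847.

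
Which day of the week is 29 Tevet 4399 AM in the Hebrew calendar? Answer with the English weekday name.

Sunday

This is JDN 1954462 (13 January 639 Gregorian).
1954462 ≡ 6 (mod 7); counting from Monday = 0 gives Sunday.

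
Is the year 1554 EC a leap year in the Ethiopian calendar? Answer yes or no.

1554 mod 4 = 2; in the Ethiopian calendar a year is leap when year mod 4 = 3, so it is a common year.

no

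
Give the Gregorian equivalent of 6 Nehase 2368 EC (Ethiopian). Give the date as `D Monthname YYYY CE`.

Both dates share Julian Day Number 2589103; in the Gregorian calendar that is 15 August 2376 CE.

15 August 2376 CE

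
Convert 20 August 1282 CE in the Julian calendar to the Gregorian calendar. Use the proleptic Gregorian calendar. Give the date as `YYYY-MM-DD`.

1282-08-27

At this point the Julian calendar is 7 days behind the Gregorian.
20 August 1282 Julian + 7 days → 27 August 1282 Gregorian.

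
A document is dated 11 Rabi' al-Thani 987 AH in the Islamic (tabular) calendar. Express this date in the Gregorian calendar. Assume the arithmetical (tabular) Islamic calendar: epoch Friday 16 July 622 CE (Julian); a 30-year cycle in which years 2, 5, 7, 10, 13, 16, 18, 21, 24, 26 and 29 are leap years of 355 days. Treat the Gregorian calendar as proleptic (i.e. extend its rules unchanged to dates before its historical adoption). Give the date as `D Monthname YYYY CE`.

Julian Day Number of the source date = 2297945.
Converting JDN 2297945 to the Gregorian calendar gives 17 June 1579 CE.

17 June 1579 CE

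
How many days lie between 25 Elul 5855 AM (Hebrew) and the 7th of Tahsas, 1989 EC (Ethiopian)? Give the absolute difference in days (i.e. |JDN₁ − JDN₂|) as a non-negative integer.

JDN of the first date = 2486510.
JDN of the second date = 2450434.
|2450434 − 2486510| = 36076.

36076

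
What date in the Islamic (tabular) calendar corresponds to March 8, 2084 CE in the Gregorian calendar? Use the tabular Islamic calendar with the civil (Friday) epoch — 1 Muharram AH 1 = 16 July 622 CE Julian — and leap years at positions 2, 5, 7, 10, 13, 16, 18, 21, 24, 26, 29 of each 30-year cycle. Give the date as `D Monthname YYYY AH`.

Both dates share Julian Day Number 2482293; in the tabular Islamic calendar that is 1 Rajab 1507 AH.

1 Rajab 1507 AH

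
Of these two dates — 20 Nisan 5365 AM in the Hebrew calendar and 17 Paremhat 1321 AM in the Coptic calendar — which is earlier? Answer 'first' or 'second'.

The two dates have Julian Day Numbers 2307372 and 2307356 respectively.
Since 2307356 < 2307372, the second date comes first.

second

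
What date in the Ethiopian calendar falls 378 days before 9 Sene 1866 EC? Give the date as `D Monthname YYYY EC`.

The starting date is JDN 2405690; 2405690 − 378 = 2405312.
JDN 2405312 corresponds to 26 Ginbot 1865 EC.

26 Ginbot 1865 EC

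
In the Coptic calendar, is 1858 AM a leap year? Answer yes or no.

no

1858 mod 4 = 2; in the Coptic calendar a year is leap when year mod 4 = 3, so it is a common year.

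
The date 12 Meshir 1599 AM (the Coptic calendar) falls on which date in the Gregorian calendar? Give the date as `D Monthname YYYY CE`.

18 February 1883 CE

Both dates share Julian Day Number 2408860; in the Gregorian calendar that is 18 February 1883 CE.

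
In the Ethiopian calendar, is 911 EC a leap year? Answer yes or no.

yes

911 mod 4 = 3; in the Ethiopian calendar a year is leap when year mod 4 = 3, so it is a leap year.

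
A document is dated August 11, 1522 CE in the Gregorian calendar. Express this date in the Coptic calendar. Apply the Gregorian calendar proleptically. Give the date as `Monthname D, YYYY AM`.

Mesori 8, 1238 AM

Both dates share Julian Day Number 2277181; in the Coptic calendar that is 8 Mesori 1238 AM.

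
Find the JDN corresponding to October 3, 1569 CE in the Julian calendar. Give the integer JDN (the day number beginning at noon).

Equivalently 13 October 1569 (proleptic Gregorian).
JDN 2299161 is 15 October 1582 CE (Gregorian); the target day is −4750 days from there, so JDN = 2294411.

2294411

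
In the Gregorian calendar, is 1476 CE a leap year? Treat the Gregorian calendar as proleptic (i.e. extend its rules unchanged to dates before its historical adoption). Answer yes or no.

1476 is divisible by 4 and not by 100, so it is a leap year.

yes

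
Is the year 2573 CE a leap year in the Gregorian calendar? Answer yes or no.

2573 is not divisible by 4, so it is a common year.

no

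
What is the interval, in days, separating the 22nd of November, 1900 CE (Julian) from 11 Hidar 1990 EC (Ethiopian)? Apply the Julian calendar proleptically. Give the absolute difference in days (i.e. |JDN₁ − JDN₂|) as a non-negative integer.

First date → JDN 2415359; second date → JDN 2450773.
The interval is |2415359 − 2450773| = 35414 days.

35414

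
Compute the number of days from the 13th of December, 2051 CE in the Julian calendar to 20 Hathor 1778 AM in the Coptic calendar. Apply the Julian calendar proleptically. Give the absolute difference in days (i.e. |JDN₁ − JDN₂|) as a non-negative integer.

3626

JDN of the first date = 2470532.
JDN of the second date = 2474158.
|2474158 − 2470532| = 3626.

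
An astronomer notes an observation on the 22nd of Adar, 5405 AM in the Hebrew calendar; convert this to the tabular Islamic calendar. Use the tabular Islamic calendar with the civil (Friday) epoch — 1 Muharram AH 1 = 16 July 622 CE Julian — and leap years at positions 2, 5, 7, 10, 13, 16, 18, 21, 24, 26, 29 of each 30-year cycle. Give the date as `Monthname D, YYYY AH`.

Muharram 22, 1055 AH

Julian Day Number of the source date = 2321963.
Converting JDN 2321963 to the tabular Islamic calendar gives 22 Muharram 1055 AH.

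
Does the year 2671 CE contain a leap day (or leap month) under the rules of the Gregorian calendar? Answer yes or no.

2671 is not divisible by 4, so it is a common year.

no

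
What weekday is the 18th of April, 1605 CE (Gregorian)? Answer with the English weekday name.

2307382 ≡ 0 (mod 7); counting from Monday = 0 gives Monday.

Monday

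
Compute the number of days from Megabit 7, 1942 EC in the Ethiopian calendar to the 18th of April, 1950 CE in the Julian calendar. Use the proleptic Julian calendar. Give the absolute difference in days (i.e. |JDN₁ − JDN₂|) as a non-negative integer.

JDN of the first date = 2433357.
JDN of the second date = 2433403.
|2433403 − 2433357| = 46.

46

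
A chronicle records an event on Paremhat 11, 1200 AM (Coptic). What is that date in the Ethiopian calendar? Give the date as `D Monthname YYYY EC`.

The source date corresponds to 16 March 1484 in the proleptic Gregorian calendar (JDN 2263155).
That day falls on 11 Megabit 1476 EC in the Ethiopian calendar.

11 Megabit 1476 EC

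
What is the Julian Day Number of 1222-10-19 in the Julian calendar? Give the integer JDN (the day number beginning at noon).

Equivalently 26 October 1222 (proleptic Gregorian).
JDN 2451545 is 1 January 2000 CE (Gregorian); the target day is −283860 days from there, so JDN = 2167685.

2167685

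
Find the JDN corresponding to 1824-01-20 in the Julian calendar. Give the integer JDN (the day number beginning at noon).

2387293

In the Gregorian calendar the same day is 1 February 1824.
JDN 2451545 is 1 January 2000 CE (Gregorian); the target day is −64252 days from there, so JDN = 2387293.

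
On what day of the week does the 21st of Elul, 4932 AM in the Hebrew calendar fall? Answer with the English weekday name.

Tuesday

Equivalently 19 September 1172 Gregorian, JDN 2149386.
2149386 ≡ 1 (mod 7); counting from Monday = 0 gives Tuesday.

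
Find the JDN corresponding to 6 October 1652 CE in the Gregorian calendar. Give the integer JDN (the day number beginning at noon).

JDN 2451545 is 1 January 2000 CE (Gregorian); the target day is −126825 days from there, so JDN = 2324720.

2324720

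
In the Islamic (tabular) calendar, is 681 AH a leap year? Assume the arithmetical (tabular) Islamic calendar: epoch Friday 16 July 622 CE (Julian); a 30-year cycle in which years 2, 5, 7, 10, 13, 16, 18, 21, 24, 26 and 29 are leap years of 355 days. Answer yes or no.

Year 681 AH is year 21 of its 30-year cycle; leap positions are 2, 5, 7, 10, 13, 16, 18, 21, 24, 26, 29, so it is a leap year (355 days).

yes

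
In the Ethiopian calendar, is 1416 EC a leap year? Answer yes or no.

no

1416 mod 4 = 0; in the Ethiopian calendar a year is leap when year mod 4 = 3, so it is a common year.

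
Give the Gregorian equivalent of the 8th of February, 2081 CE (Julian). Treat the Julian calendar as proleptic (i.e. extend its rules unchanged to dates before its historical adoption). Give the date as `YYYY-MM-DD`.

At this point the Julian calendar is 13 days behind the Gregorian.
8 February 2081 Julian + 13 days → 21 February 2081 Gregorian.

2081-02-21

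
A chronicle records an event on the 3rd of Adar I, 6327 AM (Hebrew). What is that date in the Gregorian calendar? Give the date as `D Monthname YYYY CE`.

Both dates share Julian Day Number 2658681; in the Gregorian calendar that is 13 February 2567 CE.

13 February 2567 CE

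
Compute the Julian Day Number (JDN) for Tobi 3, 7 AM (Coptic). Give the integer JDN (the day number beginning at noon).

In the proleptic Gregorian calendar the same day is 29 December 290.
JDN 2451545 is 1 January 2000 CE (Gregorian); the target day is −624202 days from there, so JDN = 1827343.

1827343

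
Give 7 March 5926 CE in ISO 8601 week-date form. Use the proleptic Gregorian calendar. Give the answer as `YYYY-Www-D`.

The weekday is Sunday (ISO weekday 7).
That Sunday belongs to ISO week 9 of ISO year 5926.

5926-W09-7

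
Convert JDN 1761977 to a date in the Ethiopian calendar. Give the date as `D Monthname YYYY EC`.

16 Tir 104 EC

The proleptic Gregorian equivalent of JDN 1761977 is 11 January 112.
In the Ethiopian calendar that day is 16 Tir 104 EC.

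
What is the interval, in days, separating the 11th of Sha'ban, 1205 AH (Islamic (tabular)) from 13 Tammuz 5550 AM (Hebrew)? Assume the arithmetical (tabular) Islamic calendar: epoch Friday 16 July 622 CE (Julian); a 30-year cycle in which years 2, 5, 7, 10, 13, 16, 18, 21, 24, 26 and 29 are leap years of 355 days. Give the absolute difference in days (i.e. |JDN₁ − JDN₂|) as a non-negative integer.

JDN of the first date = 2375314.
JDN of the second date = 2375020.
|2375020 − 2375314| = 294.

294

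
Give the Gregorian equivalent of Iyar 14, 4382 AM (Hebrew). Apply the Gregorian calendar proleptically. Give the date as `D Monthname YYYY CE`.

Julian Day Number of the source date = 1948363.
Converting JDN 1948363 to the Gregorian calendar gives 3 May 622 CE.

3 May 622 CE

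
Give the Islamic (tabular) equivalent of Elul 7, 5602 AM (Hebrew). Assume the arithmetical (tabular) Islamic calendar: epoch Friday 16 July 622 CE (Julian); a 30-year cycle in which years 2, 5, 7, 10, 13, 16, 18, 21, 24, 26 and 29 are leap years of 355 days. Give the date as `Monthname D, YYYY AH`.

Rajab 6, 1258 AH

The source date corresponds to 13 August 1842 in the Gregorian calendar (JDN 2394061).
That day falls on 6 Rajab 1258 AH in the tabular Islamic calendar.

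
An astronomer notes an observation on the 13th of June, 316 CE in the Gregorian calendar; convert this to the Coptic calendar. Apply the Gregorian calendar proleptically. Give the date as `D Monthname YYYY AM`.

18 Paoni 32 AM

Both dates share Julian Day Number 1836640; in the Coptic calendar that is 18 Paoni 32 AM.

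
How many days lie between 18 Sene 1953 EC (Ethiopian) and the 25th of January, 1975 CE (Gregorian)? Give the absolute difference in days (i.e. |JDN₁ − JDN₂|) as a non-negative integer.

4962

First date → JDN 2437476; second date → JDN 2442438.
The interval is |2437476 − 2442438| = 4962 days.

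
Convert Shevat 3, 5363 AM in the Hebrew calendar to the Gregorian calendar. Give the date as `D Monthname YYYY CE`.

15 January 1603 CE

Julian Day Number of the source date = 2306558.
Converting JDN 2306558 to the Gregorian calendar gives 15 January 1603 CE.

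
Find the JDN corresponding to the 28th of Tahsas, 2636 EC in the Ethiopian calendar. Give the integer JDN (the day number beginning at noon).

In the Gregorian calendar the same day is 12 January 2644.
JDN 2299161 is 15 October 1582 CE (Gregorian); the target day is +387611 days from there, so JDN = 2686772.

2686772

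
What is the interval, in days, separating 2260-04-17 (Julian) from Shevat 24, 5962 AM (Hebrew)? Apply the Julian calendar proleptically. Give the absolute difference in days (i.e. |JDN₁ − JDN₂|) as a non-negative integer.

JDN of the first date = 2546630.
JDN of the second date = 2525371.
|2525371 − 2546630| = 21259.

21259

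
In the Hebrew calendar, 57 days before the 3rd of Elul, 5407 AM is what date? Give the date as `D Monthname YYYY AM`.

5 Tammuz 5407 AM

JDN of the 3rd of Elul, 5407 AM = 2322860.
2322860 − 57 = 2322803.
JDN 2322803 in the Hebrew calendar is 5 Tammuz 5407 AM.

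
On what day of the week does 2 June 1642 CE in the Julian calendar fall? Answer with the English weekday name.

Thursday

In the Gregorian calendar this is 12 June 1642 (JDN 2320951).
JDN 2320951 mod 7 = 3, and JDN 0 was a Monday, so this is a Thursday.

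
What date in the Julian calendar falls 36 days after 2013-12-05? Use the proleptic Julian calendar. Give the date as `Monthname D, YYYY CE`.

The starting date is JDN 2456645; 2456645 + 36 = 2456681.
JDN 2456681 corresponds to January 10, 2014 CE.

January 10, 2014 CE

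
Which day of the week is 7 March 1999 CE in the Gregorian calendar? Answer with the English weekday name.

Sunday

2451245 ≡ 6 (mod 7); counting from Monday = 0 gives Sunday.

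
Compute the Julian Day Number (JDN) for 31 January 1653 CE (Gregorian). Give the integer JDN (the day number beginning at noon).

JDN 2400001 is 17 November 1858 CE (Gregorian), MJD 0; the target day is −75164 days from there, so JDN = 2324837.

2324837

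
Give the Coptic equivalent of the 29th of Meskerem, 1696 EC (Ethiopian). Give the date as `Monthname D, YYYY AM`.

Thout 29, 1420 AM

Both dates share Julian Day Number 2343348; in the Coptic calendar that is 29 Thout 1420 AM.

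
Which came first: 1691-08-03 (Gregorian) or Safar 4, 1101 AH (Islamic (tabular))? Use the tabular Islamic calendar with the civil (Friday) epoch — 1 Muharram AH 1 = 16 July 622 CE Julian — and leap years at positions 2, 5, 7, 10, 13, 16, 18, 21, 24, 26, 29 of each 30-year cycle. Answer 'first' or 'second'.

second

The two dates have Julian Day Numbers 2338900 and 2338276 respectively.
Since 2338276 < 2338900, the second date comes first.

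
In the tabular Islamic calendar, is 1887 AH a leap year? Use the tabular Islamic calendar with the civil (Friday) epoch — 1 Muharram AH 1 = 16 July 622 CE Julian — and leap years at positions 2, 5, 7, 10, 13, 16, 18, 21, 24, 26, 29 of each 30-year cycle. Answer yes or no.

Year 1887 AH is year 27 of its 30-year cycle; leap positions are 2, 5, 7, 10, 13, 16, 18, 21, 24, 26, 29, so it is a common year (354 days).

no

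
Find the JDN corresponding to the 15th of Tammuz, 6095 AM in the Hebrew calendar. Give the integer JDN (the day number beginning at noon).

Equivalently 7 July 2335 (Gregorian).
JDN 2400001 is 17 November 1858 CE (Gregorian), MJD 0; the target day is +174087 days from there, so JDN = 2574088.

2574088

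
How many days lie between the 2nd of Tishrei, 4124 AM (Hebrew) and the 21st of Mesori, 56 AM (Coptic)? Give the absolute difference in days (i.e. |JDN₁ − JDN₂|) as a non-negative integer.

8443

First date → JDN 1853912; second date → JDN 1845469.
The interval is |1853912 − 1845469| = 8443 days.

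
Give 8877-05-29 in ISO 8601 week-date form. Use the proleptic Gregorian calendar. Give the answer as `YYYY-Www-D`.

The weekday is Saturday (ISO weekday 6).
That Saturday belongs to ISO week 21 of ISO year 8877.

8877-W21-6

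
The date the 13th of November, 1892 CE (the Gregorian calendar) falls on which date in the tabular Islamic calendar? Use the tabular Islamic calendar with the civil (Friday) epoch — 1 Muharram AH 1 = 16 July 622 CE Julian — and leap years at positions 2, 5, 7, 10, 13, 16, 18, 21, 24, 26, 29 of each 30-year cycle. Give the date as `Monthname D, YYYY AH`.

Both dates share Julian Day Number 2412416; in the tabular Islamic calendar that is 22 Rabi' al-Thani 1310 AH.

Rabi' al-Thani 22, 1310 AH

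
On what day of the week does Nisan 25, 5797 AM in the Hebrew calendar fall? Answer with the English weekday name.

Friday

In the Gregorian calendar this is 10 April 2037 (JDN 2465159).
JDN 2465159 mod 7 = 4, and JDN 0 was a Monday, so this is a Friday.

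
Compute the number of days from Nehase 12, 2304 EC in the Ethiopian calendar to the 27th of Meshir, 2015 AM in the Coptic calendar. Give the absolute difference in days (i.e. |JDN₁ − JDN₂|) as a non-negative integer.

4914

First date → JDN 2565733; second date → JDN 2560819.
The interval is |2565733 − 2560819| = 4914 days.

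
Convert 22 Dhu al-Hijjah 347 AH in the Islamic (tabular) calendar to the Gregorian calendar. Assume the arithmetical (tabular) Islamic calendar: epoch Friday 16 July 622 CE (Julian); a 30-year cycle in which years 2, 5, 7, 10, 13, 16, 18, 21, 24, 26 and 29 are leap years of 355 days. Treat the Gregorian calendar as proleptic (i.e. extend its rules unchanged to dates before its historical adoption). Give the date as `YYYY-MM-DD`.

Julian Day Number of the source date = 2071397.
Converting JDN 2071397 to the Gregorian calendar gives 11 March 959 CE.

0959-03-11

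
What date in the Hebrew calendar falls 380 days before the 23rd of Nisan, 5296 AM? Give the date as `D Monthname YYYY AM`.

The starting date is JDN 2282186; 2282186 − 380 = 2281806.
JDN 2281806 corresponds to 26 Nisan 5295 AM.

26 Nisan 5295 AM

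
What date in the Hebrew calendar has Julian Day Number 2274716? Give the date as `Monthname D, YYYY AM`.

The proleptic Gregorian equivalent of JDN 2274716 is 11 November 1515.
In the Hebrew calendar that day is Cheshvan 23, 5276 AM.

Cheshvan 23, 5276 AM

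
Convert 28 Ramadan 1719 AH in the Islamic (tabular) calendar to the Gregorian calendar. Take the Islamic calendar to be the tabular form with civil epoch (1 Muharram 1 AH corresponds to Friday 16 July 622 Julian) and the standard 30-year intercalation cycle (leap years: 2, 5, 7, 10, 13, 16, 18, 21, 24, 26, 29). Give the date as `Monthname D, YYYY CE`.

Both dates share Julian Day Number 2557505; in the Gregorian calendar that is 9 February 2290 CE.

February 9, 2290 CE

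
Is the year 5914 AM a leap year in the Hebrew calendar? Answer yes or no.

no

Hebrew year 5914 is year 5 of its 19-year Metonic cycle; leap years are at positions 3, 6, 8, 11, 14, 17, 19, so it is a common year (12 months).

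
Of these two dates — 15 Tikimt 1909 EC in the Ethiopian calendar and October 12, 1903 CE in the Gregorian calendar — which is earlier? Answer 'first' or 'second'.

second

The two dates have Julian Day Numbers 2421162 and 2416400 respectively.
Since 2416400 < 2421162, the second date comes first.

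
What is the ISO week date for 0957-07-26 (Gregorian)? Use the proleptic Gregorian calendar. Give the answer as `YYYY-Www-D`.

The weekday is Tuesday (ISO weekday 2).
That Tuesday belongs to ISO week 30 of ISO year 957.

0957-W30-2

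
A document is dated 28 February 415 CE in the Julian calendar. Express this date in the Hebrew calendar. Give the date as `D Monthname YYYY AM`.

3 Adar II 4175 AM

The source date corresponds to 1 March 415 in the proleptic Gregorian calendar (JDN 1872695).
That day falls on 3 Adar II 4175 AM in the Hebrew calendar.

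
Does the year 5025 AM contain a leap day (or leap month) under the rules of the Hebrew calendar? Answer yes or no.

no

Hebrew year 5025 is year 9 of its 19-year Metonic cycle; leap years are at positions 3, 6, 8, 11, 14, 17, 19, so it is a common year (12 months).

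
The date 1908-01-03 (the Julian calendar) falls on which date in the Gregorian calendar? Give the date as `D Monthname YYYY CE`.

16 January 1908 CE

At this point the Julian calendar is 13 days behind the Gregorian.
3 January 1908 Julian + 13 days → 16 January 1908 Gregorian.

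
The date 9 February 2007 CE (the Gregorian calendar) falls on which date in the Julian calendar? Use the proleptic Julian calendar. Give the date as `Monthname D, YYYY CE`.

January 27, 2007 CE

For dates in this range the Gregorian date is 13 days ahead of the Julian.
9 February 2007 Gregorian − 13 days → 27 January 2007 Julian.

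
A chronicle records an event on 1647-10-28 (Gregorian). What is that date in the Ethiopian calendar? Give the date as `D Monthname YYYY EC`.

Julian Day Number of the source date = 2322915.
Converting JDN 2322915 to the Ethiopian calendar gives 20 Tikimt 1640 EC.

20 Tikimt 1640 EC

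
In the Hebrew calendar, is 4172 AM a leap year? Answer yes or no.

Hebrew year 4172 is year 11 of its 19-year Metonic cycle; leap years are at positions 3, 6, 8, 11, 14, 17, 19, so it is a leap year (13 months).

yes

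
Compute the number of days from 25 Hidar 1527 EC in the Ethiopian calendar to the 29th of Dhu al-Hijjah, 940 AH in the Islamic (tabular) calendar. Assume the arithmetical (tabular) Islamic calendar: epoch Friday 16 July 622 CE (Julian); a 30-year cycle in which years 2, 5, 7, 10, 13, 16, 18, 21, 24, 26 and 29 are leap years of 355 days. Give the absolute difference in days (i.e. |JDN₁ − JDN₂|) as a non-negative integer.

JDN of the first date = 2281676.
JDN of the second date = 2281543.
|2281543 − 2281676| = 133.

133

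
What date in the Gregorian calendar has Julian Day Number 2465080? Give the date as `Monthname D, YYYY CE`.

Counting from JDN 2299161 = 15 Oct 1582 gives an offset of 165919 days.

January 21, 2037 CE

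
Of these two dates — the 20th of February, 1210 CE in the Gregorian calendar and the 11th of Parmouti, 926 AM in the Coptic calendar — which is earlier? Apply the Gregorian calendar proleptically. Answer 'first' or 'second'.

The two dates have Julian Day Numbers 2163054 and 2163106 respectively.
Since 2163054 < 2163106, the first date comes first.

first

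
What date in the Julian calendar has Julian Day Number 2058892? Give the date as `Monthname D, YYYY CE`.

The proleptic Gregorian equivalent of JDN 2058892 is 14 December 924.
In the Julian calendar that day is December 9, 924 CE.

December 9, 924 CE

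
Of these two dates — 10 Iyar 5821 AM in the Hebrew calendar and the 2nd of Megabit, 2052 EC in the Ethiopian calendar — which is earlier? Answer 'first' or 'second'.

second

First date → JDN 2473945; second date → JDN 2473530.
JDN 2473530 < JDN 2473945, so the second date is earlier.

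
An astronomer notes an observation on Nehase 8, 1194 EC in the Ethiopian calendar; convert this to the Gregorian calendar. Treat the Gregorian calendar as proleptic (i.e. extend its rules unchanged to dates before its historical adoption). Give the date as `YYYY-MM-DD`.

1202-08-08

Julian Day Number of the source date = 2160301.
Converting JDN 2160301 to the Gregorian calendar gives 8 August 1202 CE.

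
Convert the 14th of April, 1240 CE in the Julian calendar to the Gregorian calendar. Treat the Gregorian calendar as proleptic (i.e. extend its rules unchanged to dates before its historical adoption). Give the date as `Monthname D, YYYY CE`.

April 21, 1240 CE

At this point the Julian calendar is 7 days behind the Gregorian.
14 April 1240 Julian + 7 days → 21 April 1240 Gregorian.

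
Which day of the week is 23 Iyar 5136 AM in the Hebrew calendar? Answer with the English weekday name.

In the proleptic Gregorian calendar this is 21 May 1376 (JDN 2223775).
2223775 ≡ 1 (mod 7); counting from Monday = 0 gives Tuesday.

Tuesday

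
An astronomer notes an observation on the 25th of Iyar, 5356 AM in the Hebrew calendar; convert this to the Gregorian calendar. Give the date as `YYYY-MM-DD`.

Julian Day Number of the source date = 2304130.
Converting JDN 2304130 to the Gregorian calendar gives 23 May 1596 CE.

1596-05-23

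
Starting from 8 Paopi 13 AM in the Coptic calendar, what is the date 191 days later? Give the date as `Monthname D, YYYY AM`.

JDN of 8 Paopi 13 AM = 1829450.
1829450 + 191 = 1829641.
JDN 1829641 in the Coptic calendar is Parmouti 19, 13 AM.

Parmouti 19, 13 AM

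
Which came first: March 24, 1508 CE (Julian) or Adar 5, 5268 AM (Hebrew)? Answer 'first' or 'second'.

Converting both to JDN: 2271938 vs 2271891; the smaller is the second.

second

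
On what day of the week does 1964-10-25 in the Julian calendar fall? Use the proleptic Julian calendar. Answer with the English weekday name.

Saturday

Equivalently 7 November 1964 Gregorian, JDN 2438707.
JDN 2438707 mod 7 = 5, and JDN 0 was a Monday, so this is a Saturday.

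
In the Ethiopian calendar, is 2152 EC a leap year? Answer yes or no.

no

2152 mod 4 = 0; in the Ethiopian calendar a year is leap when year mod 4 = 3, so it is a common year.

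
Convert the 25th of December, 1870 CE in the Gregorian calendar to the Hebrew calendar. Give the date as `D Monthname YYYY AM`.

Julian Day Number of the source date = 2404422.
Converting JDN 2404422 to the Hebrew calendar gives 1 Tevet 5631 AM.

1 Tevet 5631 AM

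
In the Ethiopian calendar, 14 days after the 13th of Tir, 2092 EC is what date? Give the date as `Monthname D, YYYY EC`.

The starting date is JDN 2488091; 2488091 + 14 = 2488105.
JDN 2488105 corresponds to Tir 27, 2092 EC.

Tir 27, 2092 EC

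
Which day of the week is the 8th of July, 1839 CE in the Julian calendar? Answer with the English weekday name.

In the Gregorian calendar this is 20 July 1839 (JDN 2392941).
Since JDN mod 7 = 5 (0 = Monday), the day is Saturday.

Saturday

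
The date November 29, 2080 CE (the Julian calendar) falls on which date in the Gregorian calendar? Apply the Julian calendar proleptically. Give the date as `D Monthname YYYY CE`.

The Julian–Gregorian offset here is 13 days (Julian trailing).
29 November 2080 Julian + 13 days → 12 December 2080 Gregorian.

12 December 2080 CE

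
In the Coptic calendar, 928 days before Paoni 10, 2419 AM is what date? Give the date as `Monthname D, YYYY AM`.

Hathor 22, 2417 AM

The starting date is JDN 2708483; 2708483 − 928 = 2707555.
JDN 2707555 corresponds to Hathor 22, 2417 AM.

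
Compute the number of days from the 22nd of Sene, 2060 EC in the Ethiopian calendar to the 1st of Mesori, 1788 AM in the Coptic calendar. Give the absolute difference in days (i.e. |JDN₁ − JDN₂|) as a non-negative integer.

1500

JDN of the first date = 2476562.
JDN of the second date = 2478062.
|2478062 − 2476562| = 1500.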